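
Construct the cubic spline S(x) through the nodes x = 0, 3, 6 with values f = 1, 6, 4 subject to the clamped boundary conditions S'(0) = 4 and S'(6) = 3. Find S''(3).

With σ_i denoting the second derivative at x_i, h_i = 3, 3, and Δ_i = (y_(i+1) − y_i)/h_i = 5/3, -2/3:
  3·σ_0 + 12·σ_1 + 3·σ_2 = 6(Δ_1 - Δ_0) = -14
Clamped end conditions give two more equations: 2h_0·σ_0 + h_0·σ_1 = 6(Δ_0 - S'(0)) = -14 and h_1·σ_1 + 2h_1·σ_2 = 6(S'(6) - Δ_1) = 22.
Forward elimination and back-substitution give σ_0 = -4/3, σ_1 = -2, σ_2 = 14/3.

-2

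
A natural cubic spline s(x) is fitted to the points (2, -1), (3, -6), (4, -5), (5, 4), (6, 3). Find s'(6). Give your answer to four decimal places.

Write σ_i for s''(x_i). With h_i = 1, 1, 1, 1 and divided differences Δ_i = -5, 1, 9, -1, the continuity of s' gives the tridiagonal system
  1·σ_0 + 4·σ_1 + 1·σ_2 = 6(Δ_1 - Δ_0) = 36
  1·σ_1 + 4·σ_2 + 1·σ_3 = 6(Δ_2 - Δ_1) = 48
  1·σ_2 + 4·σ_3 + 1·σ_4 = 6(Δ_3 - Δ_2) = -60
Natural end conditions: σ_0 = σ_4 = 0.
Solving: σ_0 = 0, σ_1 = 36/7, σ_2 = 108/7, σ_3 = -132/7, σ_4 = 0.
On [5, 6], s'(x) = b_3 + 2c_3·(x - 5) + 3d_3·(x - 5)² with b_3 = Δ_3 - h_3(2σ_3 + σ_4)/6 = 37/7, c_3 = σ_3/2 = -66/7, d_3 = (σ_4 - σ_3)/(6h_3) = 22/7. So s'(6) = -29/7.

-4.1429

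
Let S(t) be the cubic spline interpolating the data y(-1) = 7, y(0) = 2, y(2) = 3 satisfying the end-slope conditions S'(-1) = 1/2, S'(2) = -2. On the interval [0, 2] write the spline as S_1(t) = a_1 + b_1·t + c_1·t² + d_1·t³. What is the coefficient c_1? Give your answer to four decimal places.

Write m_i for S''(x_i). With h_i = 1, 2 and divided differences Δ_i = -5, 1/2, the continuity of S' gives the tridiagonal system
  1·m_0 + 6·m_1 + 2·m_2 = 6(Δ_1 - Δ_0) = 33
Clamped end conditions give two more equations: 2h_0·m_0 + h_0·m_1 = 6(Δ_0 - S'(-1)) = -33 and h_1·m_1 + 2h_1·m_2 = 6(S'(2) - Δ_1) = -15.
Solving the tridiagonal system: m_0 = -137/6, m_1 = 38/3, m_2 = -121/12.
On [0, 2], with S_1(t) = a_1 + b_1·t + c_1·t² + d_1·t³: c_1 = m_1/2 = 19/3, d_1 = (m_2 - m_1)/(6h_1) = -91/48, b_1 = Δ_1 - h_1(2m_1 + m_2)/6 = -55/12.

6.3333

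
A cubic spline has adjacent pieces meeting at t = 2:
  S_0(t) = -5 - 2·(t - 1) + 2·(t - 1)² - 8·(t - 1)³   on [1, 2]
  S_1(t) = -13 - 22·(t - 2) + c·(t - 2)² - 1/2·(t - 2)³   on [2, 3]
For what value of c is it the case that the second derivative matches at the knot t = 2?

-22

S_0''(t) = 4 - 48·(t - 1), so S_0''(2) = -44. On the right, S_1''(2) = 2c, so c = -22.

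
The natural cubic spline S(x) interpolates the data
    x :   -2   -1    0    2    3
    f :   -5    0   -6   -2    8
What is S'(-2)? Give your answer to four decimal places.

8.1475

Write M_i for S''(x_i). With h_i = 1, 1, 2, 1 and divided differences Δ_i = 5, -6, 2, 10, the continuity of S' gives the tridiagonal system
  1·M_0 + 4·M_1 + 1·M_2 = 6(Δ_1 - Δ_0) = -66
  1·M_1 + 6·M_2 + 2·M_3 = 6(Δ_2 - Δ_1) = 48
  2·M_2 + 6·M_3 + 1·M_4 = 6(Δ_3 - Δ_2) = 48
Natural end conditions: M_0 = M_4 = 0.
Solving the tridiagonal system: M_0 = 0, M_1 = -1152/61, M_2 = 582/61, M_3 = 294/61, M_4 = 0.
On [-2, -1], S'(x) = b_0 + 2c_0·(x + 2) + 3d_0·(x + 2)² with b_0 = Δ_0 - h_0(2M_0 + M_1)/6 = 497/61, c_0 = M_0/2 = 0, d_0 = (M_1 - M_0)/(6h_0) = -192/61. So S'(-2) = 497/61.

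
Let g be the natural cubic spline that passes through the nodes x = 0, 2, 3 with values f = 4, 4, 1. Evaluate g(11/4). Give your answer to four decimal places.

With m_i denoting the second derivative at x_i, h_i = 2, 1, and Δ_i = (y_(i+1) − y_i)/h_i = 0, -3:
  2·m_0 + 6·m_1 + 1·m_2 = 6(Δ_1 - Δ_0) = -18
Natural end conditions: m_0 = m_2 = 0.
Forward elimination and back-substitution give m_0 = 0, m_1 = -3, m_2 = 0.
On [2, 3], g(x) = 4 - 2·(x - 2) - 3/2·(x - 2)² + 1/2·(x - 2)³.
With (x - 2) = 3/4: g(11/4) = 239/128.

1.8672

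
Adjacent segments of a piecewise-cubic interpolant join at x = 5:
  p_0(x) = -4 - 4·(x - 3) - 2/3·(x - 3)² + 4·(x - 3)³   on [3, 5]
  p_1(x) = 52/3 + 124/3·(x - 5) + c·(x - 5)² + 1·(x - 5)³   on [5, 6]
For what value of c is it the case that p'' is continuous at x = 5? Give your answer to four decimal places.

p_0''(x) = -4/3 + 24·(x - 3), so p_0''(5) = 140/3. On the right, p_1''(5) = 2c, so c = 70/3.

23.3333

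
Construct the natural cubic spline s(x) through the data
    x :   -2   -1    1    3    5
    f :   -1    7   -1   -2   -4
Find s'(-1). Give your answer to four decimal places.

3.2561

Write m_i for s''(x_i). With h_i = 1, 2, 2, 2 and divided differences Δ_i = 8, -4, -1/2, -1, the continuity of s' gives the tridiagonal system
  1·m_0 + 6·m_1 + 2·m_2 = 6(Δ_1 - Δ_0) = -72
  2·m_1 + 8·m_2 + 2·m_3 = 6(Δ_2 - Δ_1) = 21
  2·m_2 + 8·m_3 + 2·m_4 = 6(Δ_3 - Δ_2) = -3
Natural end conditions: m_0 = m_4 = 0.
Hence m_0 = 0, m_1 = -1167/82, m_2 = 549/82, m_3 = -84/41, m_4 = 0.
On [-1, 1], s'(x) = b_1 + 2c_1·(x + 1) + 3d_1·(x + 1)² with b_1 = Δ_1 - h_1(2m_1 + m_2)/6 = 267/82, c_1 = m_1/2 = -1167/164, d_1 = (m_2 - m_1)/(6h_1) = 143/82. So s'(-1) = 267/82.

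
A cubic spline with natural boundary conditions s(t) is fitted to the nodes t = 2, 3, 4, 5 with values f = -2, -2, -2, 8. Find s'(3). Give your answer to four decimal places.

-1.3333

With M_i denoting the second derivative at x_i, h_i = 1, 1, 1, and Δ_i = (y_(i+1) − y_i)/h_i = 0, 0, 10:
  1·M_0 + 4·M_1 + 1·M_2 = 6(Δ_1 - Δ_0) = 0
  1·M_1 + 4·M_2 + 1·M_3 = 6(Δ_2 - Δ_1) = 60
Natural end conditions: M_0 = M_3 = 0.
Solving the tridiagonal system: M_0 = 0, M_1 = -4, M_2 = 16, M_3 = 0.
On [3, 4], s'(t) = b_1 + 2c_1·(t - 3) + 3d_1·(t - 3)² with b_1 = Δ_1 - h_1(2M_1 + M_2)/6 = -4/3, c_1 = M_1/2 = -2, d_1 = (M_2 - M_1)/(6h_1) = 10/3. So s'(3) = -4/3.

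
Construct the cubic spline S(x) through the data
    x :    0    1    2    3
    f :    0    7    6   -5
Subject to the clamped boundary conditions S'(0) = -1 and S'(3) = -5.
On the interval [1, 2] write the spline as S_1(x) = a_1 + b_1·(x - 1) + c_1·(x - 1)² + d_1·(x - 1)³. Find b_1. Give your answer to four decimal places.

Let σ_i = S''(x_i). Step sizes h_i = 1, 1, 1; slopes of the chords Δ_i = (y_(i+1) - y_i)/h_i = 7, -1, -11.
  1·σ_0 + 4·σ_1 + 1·σ_2 = 6(Δ_1 - Δ_0) = -48
  1·σ_1 + 4·σ_2 + 1·σ_3 = 6(Δ_2 - Δ_1) = -60
Clamped end conditions give two more equations: 2h_0·σ_0 + h_0·σ_1 = 6(Δ_0 - S'(0)) = 48 and h_2·σ_2 + 2h_2·σ_3 = 6(S'(3) - Δ_2) = 36.
Solving: σ_0 = 476/15, σ_1 = -232/15, σ_2 = -268/15, σ_3 = 404/15.
On [1, 2], with S_1(x) = a_1 + b_1·(x - 1) + c_1·(x - 1)² + d_1·(x - 1)³: c_1 = σ_1/2 = -116/15, d_1 = (σ_2 - σ_1)/(6h_1) = -2/5, b_1 = Δ_1 - h_1(2σ_1 + σ_2)/6 = 107/15.

7.1333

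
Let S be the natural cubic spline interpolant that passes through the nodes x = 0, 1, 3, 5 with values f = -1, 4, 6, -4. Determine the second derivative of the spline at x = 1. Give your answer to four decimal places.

Put M_i = S'' at the i-th knot. Here h = (1, 2, 2) and Δ = (5, 1, -5), so the interior equations h_(i-1)·M_(i-1) + 2(h_(i-1)+h_i)·M_i + h_i·M_(i+1) = 6(Δ_i − Δ_(i-1)) read
  1·M_0 + 6·M_1 + 2·M_2 = 6(Δ_1 - Δ_0) = -24
  2·M_1 + 8·M_2 + 2·M_3 = 6(Δ_2 - Δ_1) = -36
Natural end conditions: M_0 = M_3 = 0.
Solving: M_0 = 0, M_1 = -30/11, M_2 = -42/11, M_3 = 0.

-2.7273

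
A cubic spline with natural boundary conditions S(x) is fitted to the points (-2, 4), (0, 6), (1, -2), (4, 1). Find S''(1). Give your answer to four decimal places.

8.0426

Write M_i for S''(x_i). With h_i = 2, 1, 3 and divided differences Δ_i = 1, -8, 1, the continuity of S' gives the tridiagonal system
  2·M_0 + 6·M_1 + 1·M_2 = 6(Δ_1 - Δ_0) = -54
  1·M_1 + 8·M_2 + 3·M_3 = 6(Δ_2 - Δ_1) = 54
Natural end conditions: M_0 = M_3 = 0.
Hence M_0 = 0, M_1 = -486/47, M_2 = 378/47, M_3 = 0.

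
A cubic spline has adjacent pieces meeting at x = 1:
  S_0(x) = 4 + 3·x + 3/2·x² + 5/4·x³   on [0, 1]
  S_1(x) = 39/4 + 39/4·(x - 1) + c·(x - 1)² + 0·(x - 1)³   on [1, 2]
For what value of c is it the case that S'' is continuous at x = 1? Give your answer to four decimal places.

S_0''(x) = 3 + 15/2·x, so S_0''(1) = 21/2. On the right, S_1''(1) = 2c, so c = 21/4.

5.2500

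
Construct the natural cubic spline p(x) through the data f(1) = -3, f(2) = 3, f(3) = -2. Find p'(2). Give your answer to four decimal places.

0.5000

With M_i denoting the second derivative at x_i, h_i = 1, 1, and Δ_i = (y_(i+1) − y_i)/h_i = 6, -5:
  1·M_0 + 4·M_1 + 1·M_2 = 6(Δ_1 - Δ_0) = -66
Natural end conditions: M_0 = M_2 = 0.
Forward elimination and back-substitution give M_0 = 0, M_1 = -33/2, M_2 = 0.
On [2, 3], p'(x) = b_1 + 2c_1·(x - 2) + 3d_1·(x - 2)² with b_1 = Δ_1 - h_1(2M_1 + M_2)/6 = 1/2, c_1 = M_1/2 = -33/4, d_1 = (M_2 - M_1)/(6h_1) = 11/4. So p'(2) = 1/2.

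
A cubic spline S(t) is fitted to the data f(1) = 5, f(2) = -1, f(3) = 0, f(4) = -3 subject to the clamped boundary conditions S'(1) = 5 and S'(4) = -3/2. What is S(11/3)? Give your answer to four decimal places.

-1.9901

Put σ_i = S'' at the i-th knot. Here h = (1, 1, 1) and Δ = (-6, 1, -3), so the interior equations h_(i-1)·σ_(i-1) + 2(h_(i-1)+h_i)·σ_i + h_i·σ_(i+1) = 6(Δ_i − Δ_(i-1)) read
  1·σ_0 + 4·σ_1 + 1·σ_2 = 6(Δ_1 - Δ_0) = 42
  1·σ_1 + 4·σ_2 + 1·σ_3 = 6(Δ_2 - Δ_1) = -24
Clamped end conditions give two more equations: 2h_0·σ_0 + h_0·σ_1 = 6(Δ_0 - S'(1)) = -66 and h_2·σ_2 + 2h_2·σ_3 = 6(S'(4) - Δ_2) = 9.
Solving the tridiagonal system: σ_0 = -689/15, σ_1 = 388/15, σ_2 = -233/15, σ_3 = 184/15.
On [3, 4], S(t) = 0 + 2/15·(t - 3) - 233/30·(t - 3)² + 139/30·(t - 3)³.
With (t - 3) = 2/3: S(11/3) = -806/405.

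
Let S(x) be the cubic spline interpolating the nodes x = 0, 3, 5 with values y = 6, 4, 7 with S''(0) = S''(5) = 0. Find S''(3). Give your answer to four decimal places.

1.3000

Write m_i for S''(x_i). With h_i = 3, 2 and divided differences Δ_i = -2/3, 3/2, the continuity of S' gives the tridiagonal system
  3·m_0 + 10·m_1 + 2·m_2 = 6(Δ_1 - Δ_0) = 13
Natural end conditions: m_0 = m_2 = 0.
Solving: m_0 = 0, m_1 = 13/10, m_2 = 0.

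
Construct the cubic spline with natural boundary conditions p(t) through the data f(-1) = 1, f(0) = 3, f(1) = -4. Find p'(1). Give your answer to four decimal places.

Put σ_i = p'' at the i-th knot. Here h = (1, 1) and Δ = (2, -7), so the interior equations h_(i-1)·σ_(i-1) + 2(h_(i-1)+h_i)·σ_i + h_i·σ_(i+1) = 6(Δ_i − Δ_(i-1)) read
  1·σ_0 + 4·σ_1 + 1·σ_2 = 6(Δ_1 - Δ_0) = -54
Natural end conditions: σ_0 = σ_2 = 0.
Solving the tridiagonal system: σ_0 = 0, σ_1 = -27/2, σ_2 = 0.
On [0, 1], p'(t) = b_1 + 2c_1·t + 3d_1·t² with b_1 = Δ_1 - h_1(2σ_1 + σ_2)/6 = -5/2, c_1 = σ_1/2 = -27/4, d_1 = (σ_2 - σ_1)/(6h_1) = 9/4. So p'(1) = -37/4.

-9.2500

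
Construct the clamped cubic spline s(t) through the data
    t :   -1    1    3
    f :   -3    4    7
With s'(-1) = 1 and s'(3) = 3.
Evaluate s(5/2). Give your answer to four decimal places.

5.9453

Let m_i = s''(x_i). Step sizes h_i = 2, 2; slopes of the chords Δ_i = (y_(i+1) - y_i)/h_i = 7/2, 3/2.
  2·m_0 + 8·m_1 + 2·m_2 = 6(Δ_1 - Δ_0) = -12
Clamped end conditions give two more equations: 2h_0·m_0 + h_0·m_1 = 6(Δ_0 - s'(-1)) = 15 and h_1·m_1 + 2h_1·m_2 = 6(s'(3) - Δ_1) = 9.
Hence m_0 = 23/4, m_1 = -4, m_2 = 17/4.
On [1, 3], s(t) = 4 + 11/4·(t - 1) - 2·(t - 1)² + 11/16·(t - 1)³.
With (t - 1) = 3/2: s(5/2) = 761/128.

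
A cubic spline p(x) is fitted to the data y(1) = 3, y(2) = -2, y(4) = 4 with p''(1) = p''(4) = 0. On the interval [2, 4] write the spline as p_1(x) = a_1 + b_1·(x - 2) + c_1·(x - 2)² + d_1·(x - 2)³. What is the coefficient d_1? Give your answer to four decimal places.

Put M_i = p'' at the i-th knot. Here h = (1, 2) and Δ = (-5, 3), so the interior equations h_(i-1)·M_(i-1) + 2(h_(i-1)+h_i)·M_i + h_i·M_(i+1) = 6(Δ_i − Δ_(i-1)) read
  1·M_0 + 6·M_1 + 2·M_2 = 6(Δ_1 - Δ_0) = 48
Natural end conditions: M_0 = M_2 = 0.
Solving: M_0 = 0, M_1 = 8, M_2 = 0.
On [2, 4], with p_1(x) = a_1 + b_1·(x - 2) + c_1·(x - 2)² + d_1·(x - 2)³: c_1 = M_1/2 = 4, d_1 = (M_2 - M_1)/(6h_1) = -2/3, b_1 = Δ_1 - h_1(2M_1 + M_2)/6 = -7/3.

-0.6667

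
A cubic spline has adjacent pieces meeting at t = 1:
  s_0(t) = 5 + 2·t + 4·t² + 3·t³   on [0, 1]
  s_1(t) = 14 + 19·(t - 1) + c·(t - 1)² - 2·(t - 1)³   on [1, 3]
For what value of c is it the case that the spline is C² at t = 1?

13

s_0''(t) = 8 + 18·t, so s_0''(1) = 26. On the right, s_1''(1) = 2c, so c = 13.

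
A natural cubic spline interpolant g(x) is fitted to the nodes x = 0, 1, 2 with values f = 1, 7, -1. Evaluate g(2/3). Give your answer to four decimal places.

Put m_i = g'' at the i-th knot. Here h = (1, 1) and Δ = (6, -8), so the interior equations h_(i-1)·m_(i-1) + 2(h_(i-1)+h_i)·m_i + h_i·m_(i+1) = 6(Δ_i − Δ_(i-1)) read
  1·m_0 + 4·m_1 + 1·m_2 = 6(Δ_1 - Δ_0) = -84
Natural end conditions: m_0 = m_2 = 0.
Forward elimination and back-substitution give m_0 = 0, m_1 = -21, m_2 = 0.
On [0, 1], g(x) = 1 + 19/2·x + 0·x² - 7/2·x³.
With x = 2/3: g(2/3) = 170/27.

6.2963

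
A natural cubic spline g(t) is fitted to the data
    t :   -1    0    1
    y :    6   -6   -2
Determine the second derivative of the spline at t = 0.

24

Put M_i = g'' at the i-th knot. Here h = (1, 1) and Δ = (-12, 4), so the interior equations h_(i-1)·M_(i-1) + 2(h_(i-1)+h_i)·M_i + h_i·M_(i+1) = 6(Δ_i − Δ_(i-1)) read
  1·M_0 + 4·M_1 + 1·M_2 = 6(Δ_1 - Δ_0) = 96
Natural end conditions: M_0 = M_2 = 0.
Solving the tridiagonal system: M_0 = 0, M_1 = 24, M_2 = 0.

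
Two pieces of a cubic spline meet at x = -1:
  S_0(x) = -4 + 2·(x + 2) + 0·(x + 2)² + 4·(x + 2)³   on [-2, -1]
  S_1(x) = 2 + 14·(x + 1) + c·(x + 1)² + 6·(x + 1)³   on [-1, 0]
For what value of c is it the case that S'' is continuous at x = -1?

12

S_0''(x) = 0 + 24·(x + 2), so S_0''(-1) = 24. On the right, S_1''(-1) = 2c, so c = 12.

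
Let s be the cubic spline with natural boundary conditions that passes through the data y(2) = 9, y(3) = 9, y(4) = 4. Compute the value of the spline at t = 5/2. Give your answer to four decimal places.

With m_i denoting the second derivative at x_i, h_i = 1, 1, and Δ_i = (y_(i+1) − y_i)/h_i = 0, -5:
  1·m_0 + 4·m_1 + 1·m_2 = 6(Δ_1 - Δ_0) = -30
Natural end conditions: m_0 = m_2 = 0.
Hence m_0 = 0, m_1 = -15/2, m_2 = 0.
On [2, 3], s(t) = 9 + 5/4·(t - 2) + 0·(t - 2)² - 5/4·(t - 2)³.
With (t - 2) = 1/2: s(5/2) = 303/32.

9.4688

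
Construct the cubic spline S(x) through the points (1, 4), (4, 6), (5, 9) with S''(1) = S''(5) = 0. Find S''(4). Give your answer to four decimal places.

Let m_i = S''(x_i). Step sizes h_i = 3, 1; slopes of the chords Δ_i = (y_(i+1) - y_i)/h_i = 2/3, 3.
  3·m_0 + 8·m_1 + 1·m_2 = 6(Δ_1 - Δ_0) = 14
Natural end conditions: m_0 = m_2 = 0.
Hence m_0 = 0, m_1 = 7/4, m_2 = 0.

1.7500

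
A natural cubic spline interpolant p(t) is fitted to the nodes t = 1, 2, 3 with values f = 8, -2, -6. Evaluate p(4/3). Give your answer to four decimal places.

4.2222

Let σ_i = p''(x_i). Step sizes h_i = 1, 1; slopes of the chords Δ_i = (y_(i+1) - y_i)/h_i = -10, -4.
  1·σ_0 + 4·σ_1 + 1·σ_2 = 6(Δ_1 - Δ_0) = 36
Natural end conditions: σ_0 = σ_2 = 0.
Hence σ_0 = 0, σ_1 = 9, σ_2 = 0.
On [1, 2], p(t) = 8 - 23/2·(t - 1) + 0·(t - 1)² + 3/2·(t - 1)³.
With (t - 1) = 1/3: p(4/3) = 38/9.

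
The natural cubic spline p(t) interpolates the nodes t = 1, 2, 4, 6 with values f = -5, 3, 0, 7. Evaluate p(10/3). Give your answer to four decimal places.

Put σ_i = p'' at the i-th knot. Here h = (1, 2, 2) and Δ = (8, -3/2, 7/2), so the interior equations h_(i-1)·σ_(i-1) + 2(h_(i-1)+h_i)·σ_i + h_i·σ_(i+1) = 6(Δ_i − Δ_(i-1)) read
  1·σ_0 + 6·σ_1 + 2·σ_2 = 6(Δ_1 - Δ_0) = -57
  2·σ_1 + 8·σ_2 + 2·σ_3 = 6(Δ_2 - Δ_1) = 30
Natural end conditions: σ_0 = σ_3 = 0.
Solving: σ_0 = 0, σ_1 = -129/11, σ_2 = 147/22, σ_3 = 0.
On [2, 4], p(t) = 3 + 45/11·(t - 2) - 129/22·(t - 2)² + 135/88·(t - 2)³.
With (t - 2) = 4/3: p(10/3) = 5/3.

1.6667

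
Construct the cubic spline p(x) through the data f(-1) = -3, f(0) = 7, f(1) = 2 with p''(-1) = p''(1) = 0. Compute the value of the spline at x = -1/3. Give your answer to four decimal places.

5.0556

Put M_i = p'' at the i-th knot. Here h = (1, 1) and Δ = (10, -5), so the interior equations h_(i-1)·M_(i-1) + 2(h_(i-1)+h_i)·M_i + h_i·M_(i+1) = 6(Δ_i − Δ_(i-1)) read
  1·M_0 + 4·M_1 + 1·M_2 = 6(Δ_1 - Δ_0) = -90
Natural end conditions: M_0 = M_2 = 0.
Solving the tridiagonal system: M_0 = 0, M_1 = -45/2, M_2 = 0.
On [-1, 0], p(x) = -3 + 55/4·(x + 1) + 0·(x + 1)² - 15/4·(x + 1)³.
With (x + 1) = 2/3: p(-1/3) = 91/18.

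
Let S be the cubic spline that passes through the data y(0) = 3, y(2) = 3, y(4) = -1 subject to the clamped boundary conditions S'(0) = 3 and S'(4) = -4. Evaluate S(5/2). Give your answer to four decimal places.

2.3984

Put m_i = S'' at the i-th knot. Here h = (2, 2) and Δ = (0, -2), so the interior equations h_(i-1)·m_(i-1) + 2(h_(i-1)+h_i)·m_i + h_i·m_(i+1) = 6(Δ_i − Δ_(i-1)) read
  2·m_0 + 8·m_1 + 2·m_2 = 6(Δ_1 - Δ_0) = -12
Clamped end conditions give two more equations: 2h_0·m_0 + h_0·m_1 = 6(Δ_0 - S'(0)) = -18 and h_1·m_1 + 2h_1·m_2 = 6(S'(4) - Δ_1) = -12.
Forward elimination and back-substitution give m_0 = -19/4, m_1 = 1/2, m_2 = -13/4.
On [2, 4], S(x) = 3 - 5/4·(x - 2) + 1/4·(x - 2)² - 5/16·(x - 2)³.
With (x - 2) = 1/2: S(5/2) = 307/128.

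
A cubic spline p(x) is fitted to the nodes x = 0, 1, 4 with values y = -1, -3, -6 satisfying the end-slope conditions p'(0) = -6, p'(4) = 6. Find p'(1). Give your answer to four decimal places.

-1.1250

Write M_i for p''(x_i). With h_i = 1, 3 and divided differences Δ_i = -2, -1, the continuity of p' gives the tridiagonal system
  1·M_0 + 8·M_1 + 3·M_2 = 6(Δ_1 - Δ_0) = 6
Clamped end conditions give two more equations: 2h_0·M_0 + h_0·M_1 = 6(Δ_0 - p'(0)) = 24 and h_1·M_1 + 2h_1·M_2 = 6(p'(4) - Δ_1) = 42.
Forward elimination and back-substitution give M_0 = 57/4, M_1 = -9/2, M_2 = 37/4.
On [1, 4], p'(x) = b_1 + 2c_1·(x - 1) + 3d_1·(x - 1)² with b_1 = Δ_1 - h_1(2M_1 + M_2)/6 = -9/8, c_1 = M_1/2 = -9/4, d_1 = (M_2 - M_1)/(6h_1) = 55/72. So p'(1) = -9/8.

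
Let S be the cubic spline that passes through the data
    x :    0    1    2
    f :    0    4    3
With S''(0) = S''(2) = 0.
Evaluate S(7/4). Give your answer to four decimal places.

Let M_i = S''(x_i). Step sizes h_i = 1, 1; slopes of the chords Δ_i = (y_(i+1) - y_i)/h_i = 4, -1.
  1·M_0 + 4·M_1 + 1·M_2 = 6(Δ_1 - Δ_0) = -30
Natural end conditions: M_0 = M_2 = 0.
Hence M_0 = 0, M_1 = -15/2, M_2 = 0.
On [1, 2], S(x) = 4 + 3/2·(x - 1) - 15/4·(x - 1)² + 5/4·(x - 1)³.
With (x - 1) = 3/4: S(7/4) = 907/256.

3.5430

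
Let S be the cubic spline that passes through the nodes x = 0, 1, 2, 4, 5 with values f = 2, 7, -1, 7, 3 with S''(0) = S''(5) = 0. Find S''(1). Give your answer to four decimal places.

Let M_i = S''(x_i). Step sizes h_i = 1, 1, 2, 1; slopes of the chords Δ_i = (y_(i+1) - y_i)/h_i = 5, -8, 4, -4.
  1·M_0 + 4·M_1 + 1·M_2 = 6(Δ_1 - Δ_0) = -78
  1·M_1 + 6·M_2 + 2·M_3 = 6(Δ_2 - Δ_1) = 72
  2·M_2 + 6·M_3 + 1·M_4 = 6(Δ_3 - Δ_2) = -48
Natural end conditions: M_0 = M_4 = 0.
Solving: M_0 = 0, M_1 = -1512/61, M_2 = 1290/61, M_3 = -918/61, M_4 = 0.

-24.7869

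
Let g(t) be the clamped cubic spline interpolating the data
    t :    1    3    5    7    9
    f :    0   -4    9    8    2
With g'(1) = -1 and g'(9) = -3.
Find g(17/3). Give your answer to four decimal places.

Write M_i for g''(x_i). With h_i = 2, 2, 2, 2 and divided differences Δ_i = -2, 13/2, -1/2, -3, the continuity of g' gives the tridiagonal system
  2·M_0 + 8·M_1 + 2·M_2 = 6(Δ_1 - Δ_0) = 51
  2·M_1 + 8·M_2 + 2·M_3 = 6(Δ_2 - Δ_1) = -42
  2·M_2 + 8·M_3 + 2·M_4 = 6(Δ_3 - Δ_2) = -15
Clamped end conditions give two more equations: 2h_0·M_0 + h_0·M_1 = 6(Δ_0 - g'(1)) = -6 and h_3·M_3 + 2h_3·M_4 = 6(g'(9) - Δ_3) = 0.
Hence M_0 = -181/28, M_1 = 139/14, M_2 = -31/4, M_3 = 1/14, M_4 = -1/28.
On [5, 7], g(t) = 9 + 65/14·(t - 5) - 31/8·(t - 5)² + 73/112·(t - 5)³.
With (t - 5) = 2/3: g(17/3) = 1997/189.

10.5661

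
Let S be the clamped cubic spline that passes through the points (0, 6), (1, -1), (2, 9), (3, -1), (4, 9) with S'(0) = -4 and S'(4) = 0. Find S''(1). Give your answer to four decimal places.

47.9286

With M_i denoting the second derivative at x_i, h_i = 1, 1, 1, 1, and Δ_i = (y_(i+1) − y_i)/h_i = -7, 10, -10, 10:
  1·M_0 + 4·M_1 + 1·M_2 = 6(Δ_1 - Δ_0) = 102
  1·M_1 + 4·M_2 + 1·M_3 = 6(Δ_2 - Δ_1) = -120
  1·M_2 + 4·M_3 + 1·M_4 = 6(Δ_3 - Δ_2) = 120
Clamped end conditions give two more equations: 2h_0·M_0 + h_0·M_1 = 6(Δ_0 - S'(0)) = -18 and h_3·M_3 + 2h_3·M_4 = 6(S'(4) - Δ_3) = -60.
Hence M_0 = -923/28, M_1 = 671/14, M_2 = -227/4, M_3 = 827/14, M_4 = -1667/28.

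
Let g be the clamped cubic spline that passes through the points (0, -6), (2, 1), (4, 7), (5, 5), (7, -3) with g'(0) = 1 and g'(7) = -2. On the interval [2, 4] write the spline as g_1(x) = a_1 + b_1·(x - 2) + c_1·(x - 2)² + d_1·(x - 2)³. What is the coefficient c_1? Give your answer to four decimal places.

-0.1107

Put M_i = g'' at the i-th knot. Here h = (2, 2, 1, 2) and Δ = (7/2, 3, -2, -4), so the interior equations h_(i-1)·M_(i-1) + 2(h_(i-1)+h_i)·M_i + h_i·M_(i+1) = 6(Δ_i − Δ_(i-1)) read
  2·M_0 + 8·M_1 + 2·M_2 = 6(Δ_1 - Δ_0) = -3
  2·M_1 + 6·M_2 + 1·M_3 = 6(Δ_2 - Δ_1) = -30
  1·M_2 + 6·M_3 + 2·M_4 = 6(Δ_3 - Δ_2) = -12
Clamped end conditions give two more equations: 2h_0·M_0 + h_0·M_1 = 6(Δ_0 - g'(0)) = 15 and h_3·M_3 + 2h_3·M_4 = 6(g'(7) - Δ_3) = 12.
Forward elimination and back-substitution give M_0 = 471/122, M_1 = -27/122, M_2 = -273/61, M_3 = -165/61, M_4 = 531/122.
On [2, 4], with g_1(x) = a_1 + b_1·(x - 2) + c_1·(x - 2)² + d_1·(x - 2)³: c_1 = M_1/2 = -27/244, d_1 = (M_2 - M_1)/(6h_1) = -173/488, b_1 = Δ_1 - h_1(2M_1 + M_2)/6 = 283/61.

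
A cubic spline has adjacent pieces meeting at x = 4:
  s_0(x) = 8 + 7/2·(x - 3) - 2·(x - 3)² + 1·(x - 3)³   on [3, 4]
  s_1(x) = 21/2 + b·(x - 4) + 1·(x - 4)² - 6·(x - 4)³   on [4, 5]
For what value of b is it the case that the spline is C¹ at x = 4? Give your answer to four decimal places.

2.5000

s_0'(x) = 7/2 - 4·(x - 3) + 3·(x - 3)², so s_0'(4) = 5/2. On the right, s_1'(4) = b, so b = 5/2.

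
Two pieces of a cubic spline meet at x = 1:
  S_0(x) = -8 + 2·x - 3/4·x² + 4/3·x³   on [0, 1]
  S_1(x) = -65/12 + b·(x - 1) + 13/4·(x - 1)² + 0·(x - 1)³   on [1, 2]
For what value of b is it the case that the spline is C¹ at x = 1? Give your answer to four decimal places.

S_0'(x) = 2 - 3/2·x + 4·x², so S_0'(1) = 9/2. On the right, S_1'(1) = b, so b = 9/2.

4.5000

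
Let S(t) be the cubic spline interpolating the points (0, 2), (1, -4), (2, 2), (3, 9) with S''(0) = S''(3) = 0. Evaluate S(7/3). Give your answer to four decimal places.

Put M_i = S'' at the i-th knot. Here h = (1, 1, 1) and Δ = (-6, 6, 7), so the interior equations h_(i-1)·M_(i-1) + 2(h_(i-1)+h_i)·M_i + h_i·M_(i+1) = 6(Δ_i − Δ_(i-1)) read
  1·M_0 + 4·M_1 + 1·M_2 = 6(Δ_1 - Δ_0) = 72
  1·M_1 + 4·M_2 + 1·M_3 = 6(Δ_2 - Δ_1) = 6
Natural end conditions: M_0 = M_3 = 0.
Solving the tridiagonal system: M_0 = 0, M_1 = 94/5, M_2 = -16/5, M_3 = 0.
On [2, 3], S(t) = 2 + 121/15·(t - 2) - 8/5·(t - 2)² + 8/15·(t - 2)³.
With (t - 2) = 1/3: S(7/3) = 367/81.

4.5309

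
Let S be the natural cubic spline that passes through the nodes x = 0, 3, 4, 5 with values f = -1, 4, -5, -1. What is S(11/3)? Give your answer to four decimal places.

Write σ_i for S''(x_i). With h_i = 3, 1, 1 and divided differences Δ_i = 5/3, -9, 4, the continuity of S' gives the tridiagonal system
  3·σ_0 + 8·σ_1 + 1·σ_2 = 6(Δ_1 - Δ_0) = -64
  1·σ_1 + 4·σ_2 + 1·σ_3 = 6(Δ_2 - Δ_1) = 78
Natural end conditions: σ_0 = σ_3 = 0.
Forward elimination and back-substitution give σ_0 = 0, σ_1 = -334/31, σ_2 = 688/31, σ_3 = 0.
On [3, 4], S(x) = 4 - 847/93·(x - 3) - 167/31·(x - 3)² + 511/93·(x - 3)³.
With (x - 3) = 2/3: S(11/3) = -7126/2511.

-2.8379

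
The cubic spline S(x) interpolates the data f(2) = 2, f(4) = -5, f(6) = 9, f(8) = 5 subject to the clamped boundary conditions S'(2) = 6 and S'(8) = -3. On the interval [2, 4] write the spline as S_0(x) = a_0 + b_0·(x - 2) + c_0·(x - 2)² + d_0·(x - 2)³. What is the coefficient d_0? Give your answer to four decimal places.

Put M_i = S'' at the i-th knot. Here h = (2, 2, 2) and Δ = (-7/2, 7, -2), so the interior equations h_(i-1)·M_(i-1) + 2(h_(i-1)+h_i)·M_i + h_i·M_(i+1) = 6(Δ_i − Δ_(i-1)) read
  2·M_0 + 8·M_1 + 2·M_2 = 6(Δ_1 - Δ_0) = 63
  2·M_1 + 8·M_2 + 2·M_3 = 6(Δ_2 - Δ_1) = -54
Clamped end conditions give two more equations: 2h_0·M_0 + h_0·M_1 = 6(Δ_0 - S'(2)) = -57 and h_2·M_2 + 2h_2·M_3 = 6(S'(8) - Δ_2) = -6.
Hence M_0 = -45/2, M_1 = 33/2, M_2 = -12, M_3 = 9/2.
On [2, 4], with S_0(x) = a_0 + b_0·(x - 2) + c_0·(x - 2)² + d_0·(x - 2)³: c_0 = M_0/2 = -45/4, d_0 = (M_1 - M_0)/(6h_0) = 13/4, b_0 = Δ_0 - h_0(2M_0 + M_1)/6 = 6.

3.2500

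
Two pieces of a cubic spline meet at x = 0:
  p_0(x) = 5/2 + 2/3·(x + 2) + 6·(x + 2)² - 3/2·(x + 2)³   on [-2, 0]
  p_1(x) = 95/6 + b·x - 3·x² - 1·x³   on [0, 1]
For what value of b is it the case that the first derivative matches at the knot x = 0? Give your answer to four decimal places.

6.6667

p_0'(x) = 2/3 + 12·(x + 2) - 9/2·(x + 2)², so p_0'(0) = 20/3. On the right, p_1'(0) = b, so b = 20/3.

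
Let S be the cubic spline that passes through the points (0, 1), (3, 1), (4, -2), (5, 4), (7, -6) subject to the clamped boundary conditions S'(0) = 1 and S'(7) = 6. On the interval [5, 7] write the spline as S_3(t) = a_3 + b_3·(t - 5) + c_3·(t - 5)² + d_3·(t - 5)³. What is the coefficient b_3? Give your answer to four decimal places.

1.4873

Write M_i for S''(x_i). With h_i = 3, 1, 1, 2 and divided differences Δ_i = 0, -3, 6, -5, the continuity of S' gives the tridiagonal system
  3·M_0 + 8·M_1 + 1·M_2 = 6(Δ_1 - Δ_0) = -18
  1·M_1 + 4·M_2 + 1·M_3 = 6(Δ_2 - Δ_1) = 54
  1·M_2 + 6·M_3 + 2·M_4 = 6(Δ_3 - Δ_2) = -66
Clamped end conditions give two more equations: 2h_0·M_0 + h_0·M_1 = 6(Δ_0 - S'(0)) = -6 and h_3·M_3 + 2h_3·M_4 = 6(S'(7) - Δ_3) = 66.
Solving: M_0 = 139/79, M_1 = -436/79, M_2 = 1649/79, M_3 = -1894/79, M_4 = 4501/158.
On [5, 7], with S_3(t) = a_3 + b_3·(t - 5) + c_3·(t - 5)² + d_3·(t - 5)³: c_3 = M_3/2 = -947/79, d_3 = (M_4 - M_3)/(6h_3) = 2763/632, b_3 = Δ_3 - h_3(2M_3 + M_4)/6 = 235/158.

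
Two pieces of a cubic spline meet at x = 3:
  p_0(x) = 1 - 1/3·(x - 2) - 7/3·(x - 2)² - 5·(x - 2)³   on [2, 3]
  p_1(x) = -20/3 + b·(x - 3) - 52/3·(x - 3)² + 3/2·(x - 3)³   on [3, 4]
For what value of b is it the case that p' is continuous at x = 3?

p_0'(x) = -1/3 - 14/3·(x - 2) - 15·(x - 2)², so p_0'(3) = -20. On the right, p_1'(3) = b, so b = -20.

-20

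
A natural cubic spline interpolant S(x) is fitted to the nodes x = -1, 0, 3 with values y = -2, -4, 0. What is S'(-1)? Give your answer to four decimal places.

-2.4167

With σ_i denoting the second derivative at x_i, h_i = 1, 3, and Δ_i = (y_(i+1) − y_i)/h_i = -2, 4/3:
  1·σ_0 + 8·σ_1 + 3·σ_2 = 6(Δ_1 - Δ_0) = 20
Natural end conditions: σ_0 = σ_2 = 0.
Solving: σ_0 = 0, σ_1 = 5/2, σ_2 = 0.
On [-1, 0], S'(x) = b_0 + 2c_0·(x + 1) + 3d_0·(x + 1)² with b_0 = Δ_0 - h_0(2σ_0 + σ_1)/6 = -29/12, c_0 = σ_0/2 = 0, d_0 = (σ_1 - σ_0)/(6h_0) = 5/12. So S'(-1) = -29/12.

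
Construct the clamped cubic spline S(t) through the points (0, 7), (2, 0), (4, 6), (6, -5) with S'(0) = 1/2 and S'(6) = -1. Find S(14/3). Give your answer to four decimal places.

2.8222

Let m_i = S''(x_i). Step sizes h_i = 2, 2, 2; slopes of the chords Δ_i = (y_(i+1) - y_i)/h_i = -7/2, 3, -11/2.
  2·m_0 + 8·m_1 + 2·m_2 = 6(Δ_1 - Δ_0) = 39
  2·m_1 + 8·m_2 + 2·m_3 = 6(Δ_2 - Δ_1) = -51
Clamped end conditions give two more equations: 2h_0·m_0 + h_0·m_1 = 6(Δ_0 - S'(0)) = -24 and h_2·m_2 + 2h_2·m_3 = 6(S'(6) - Δ_2) = 27.
Forward elimination and back-substitution give m_0 = -57/5, m_1 = 54/5, m_2 = -123/10, m_3 = 129/10.
On [4, 6], S(t) = 6 - 8/5·(t - 4) - 123/20·(t - 4)² + 21/10·(t - 4)³.
With (t - 4) = 2/3: S(14/3) = 127/45.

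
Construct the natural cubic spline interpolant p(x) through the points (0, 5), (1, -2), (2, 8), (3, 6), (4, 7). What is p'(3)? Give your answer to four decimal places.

Write M_i for p''(x_i). With h_i = 1, 1, 1, 1 and divided differences Δ_i = -7, 10, -2, 1, the continuity of p' gives the tridiagonal system
  1·M_0 + 4·M_1 + 1·M_2 = 6(Δ_1 - Δ_0) = 102
  1·M_1 + 4·M_2 + 1·M_3 = 6(Δ_2 - Δ_1) = -72
  1·M_2 + 4·M_3 + 1·M_4 = 6(Δ_3 - Δ_2) = 18
Natural end conditions: M_0 = M_4 = 0.
Solving the tridiagonal system: M_0 = 0, M_1 = 459/14, M_2 = -204/7, M_3 = 165/14, M_4 = 0.
On [3, 4], p'(x) = b_3 + 2c_3·(x - 3) + 3d_3·(x - 3)² with b_3 = Δ_3 - h_3(2M_3 + M_4)/6 = -41/14, c_3 = M_3/2 = 165/28, d_3 = (M_4 - M_3)/(6h_3) = -55/28. So p'(3) = -41/14.

-2.9286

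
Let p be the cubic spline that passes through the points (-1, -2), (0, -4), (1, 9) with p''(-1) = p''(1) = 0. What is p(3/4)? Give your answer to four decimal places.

4.8711

Write m_i for p''(x_i). With h_i = 1, 1 and divided differences Δ_i = -2, 13, the continuity of p' gives the tridiagonal system
  1·m_0 + 4·m_1 + 1·m_2 = 6(Δ_1 - Δ_0) = 90
Natural end conditions: m_0 = m_2 = 0.
Forward elimination and back-substitution give m_0 = 0, m_1 = 45/2, m_2 = 0.
On [0, 1], p(x) = -4 + 11/2·x + 45/4·x² - 15/4·x³.
With x = 3/4: p(3/4) = 1247/256.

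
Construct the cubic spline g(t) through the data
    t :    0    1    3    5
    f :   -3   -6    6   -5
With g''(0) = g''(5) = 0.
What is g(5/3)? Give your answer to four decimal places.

-2.8552

Write M_i for g''(x_i). With h_i = 1, 2, 2 and divided differences Δ_i = -3, 6, -11/2, the continuity of g' gives the tridiagonal system
  1·M_0 + 6·M_1 + 2·M_2 = 6(Δ_1 - Δ_0) = 54
  2·M_1 + 8·M_2 + 2·M_3 = 6(Δ_2 - Δ_1) = -69
Natural end conditions: M_0 = M_3 = 0.
Solving the tridiagonal system: M_0 = 0, M_1 = 285/22, M_2 = -261/22, M_3 = 0.
On [1, 3], g(t) = -6 + 29/22·(t - 1) + 285/44·(t - 1)² - 91/44·(t - 1)³.
With (t - 1) = 2/3: g(5/3) = -848/297.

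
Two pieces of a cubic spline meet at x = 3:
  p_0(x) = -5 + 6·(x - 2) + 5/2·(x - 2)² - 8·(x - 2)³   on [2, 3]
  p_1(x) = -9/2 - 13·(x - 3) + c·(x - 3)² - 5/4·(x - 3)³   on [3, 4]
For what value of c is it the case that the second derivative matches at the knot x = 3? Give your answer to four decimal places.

p_0''(x) = 5 - 48·(x - 2), so p_0''(3) = -43. On the right, p_1''(3) = 2c, so c = -43/2.

-21.5000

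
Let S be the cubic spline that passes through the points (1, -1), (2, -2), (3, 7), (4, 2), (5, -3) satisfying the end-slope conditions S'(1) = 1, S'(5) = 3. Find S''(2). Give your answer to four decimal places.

Let M_i = S''(x_i). Step sizes h_i = 1, 1, 1, 1; slopes of the chords Δ_i = (y_(i+1) - y_i)/h_i = -1, 9, -5, -5.
  1·M_0 + 4·M_1 + 1·M_2 = 6(Δ_1 - Δ_0) = 60
  1·M_1 + 4·M_2 + 1·M_3 = 6(Δ_2 - Δ_1) = -84
  1·M_2 + 4·M_3 + 1·M_4 = 6(Δ_3 - Δ_2) = 0
Clamped end conditions give two more equations: 2h_0·M_0 + h_0·M_1 = 6(Δ_0 - S'(1)) = -12 and h_3·M_3 + 2h_3·M_4 = 6(S'(5) - Δ_3) = 48.
Solving the tridiagonal system: M_0 = -136/7, M_1 = 188/7, M_2 = -28, M_3 = 8/7, M_4 = 164/7.

26.8571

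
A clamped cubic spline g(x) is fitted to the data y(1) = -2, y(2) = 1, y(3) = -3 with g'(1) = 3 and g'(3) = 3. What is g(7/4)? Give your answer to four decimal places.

Write m_i for g''(x_i). With h_i = 1, 1 and divided differences Δ_i = 3, -4, the continuity of g' gives the tridiagonal system
  1·m_0 + 4·m_1 + 1·m_2 = 6(Δ_1 - Δ_0) = -42
Clamped end conditions give two more equations: 2h_0·m_0 + h_0·m_1 = 6(Δ_0 - g'(1)) = 0 and h_1·m_1 + 2h_1·m_2 = 6(g'(3) - Δ_1) = 42.
Hence m_0 = 21/2, m_1 = -21, m_2 = 63/2.
On [1, 2], g(x) = -2 + 3·(x - 1) + 21/4·(x - 1)² - 21/4·(x - 1)³.
With (x - 1) = 3/4: g(7/4) = 253/256.

0.9883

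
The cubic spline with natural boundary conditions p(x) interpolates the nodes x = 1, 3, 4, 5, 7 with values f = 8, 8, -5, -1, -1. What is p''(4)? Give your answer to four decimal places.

Write σ_i for p''(x_i). With h_i = 2, 1, 1, 2 and divided differences Δ_i = 0, -13, 4, 0, the continuity of p' gives the tridiagonal system
  2·σ_0 + 6·σ_1 + 1·σ_2 = 6(Δ_1 - Δ_0) = -78
  1·σ_1 + 4·σ_2 + 1·σ_3 = 6(Δ_2 - Δ_1) = 102
  1·σ_2 + 6·σ_3 + 2·σ_4 = 6(Δ_3 - Δ_2) = -24
Natural end conditions: σ_0 = σ_4 = 0.
Forward elimination and back-substitution give σ_0 = 0, σ_1 = -405/22, σ_2 = 357/11, σ_3 = -207/22, σ_4 = 0.

32.4545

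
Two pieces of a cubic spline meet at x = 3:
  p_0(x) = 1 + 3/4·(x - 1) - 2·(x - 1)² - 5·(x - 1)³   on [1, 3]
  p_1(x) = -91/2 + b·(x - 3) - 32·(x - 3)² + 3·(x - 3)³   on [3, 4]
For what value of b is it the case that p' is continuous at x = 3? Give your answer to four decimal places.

p_0'(x) = 3/4 - 4·(x - 1) - 15·(x - 1)², so p_0'(3) = -269/4. On the right, p_1'(3) = b, so b = -269/4.

-67.2500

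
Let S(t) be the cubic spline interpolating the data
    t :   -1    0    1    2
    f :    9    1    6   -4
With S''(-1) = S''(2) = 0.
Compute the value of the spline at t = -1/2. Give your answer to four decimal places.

3.3250

Let σ_i = S''(x_i). Step sizes h_i = 1, 1, 1; slopes of the chords Δ_i = (y_(i+1) - y_i)/h_i = -8, 5, -10.
  1·σ_0 + 4·σ_1 + 1·σ_2 = 6(Δ_1 - Δ_0) = 78
  1·σ_1 + 4·σ_2 + 1·σ_3 = 6(Δ_2 - Δ_1) = -90
Natural end conditions: σ_0 = σ_3 = 0.
Solving the tridiagonal system: σ_0 = 0, σ_1 = 134/5, σ_2 = -146/5, σ_3 = 0.
On [-1, 0], S(t) = 9 - 187/15·(t + 1) + 0·(t + 1)² + 67/15·(t + 1)³.
With (t + 1) = 1/2: S(-1/2) = 133/40.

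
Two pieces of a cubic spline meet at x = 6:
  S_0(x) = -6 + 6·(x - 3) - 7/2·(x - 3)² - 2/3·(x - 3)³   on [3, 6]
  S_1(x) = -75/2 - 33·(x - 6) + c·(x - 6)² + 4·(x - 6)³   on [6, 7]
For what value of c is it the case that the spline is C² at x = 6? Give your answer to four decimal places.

S_0''(x) = -7 - 4·(x - 3), so S_0''(6) = -19. On the right, S_1''(6) = 2c, so c = -19/2.

-9.5000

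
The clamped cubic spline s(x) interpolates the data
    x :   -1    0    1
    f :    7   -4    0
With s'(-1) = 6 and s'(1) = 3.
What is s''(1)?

-27

Let M_i = s''(x_i). Step sizes h_i = 1, 1; slopes of the chords Δ_i = (y_(i+1) - y_i)/h_i = -11, 4.
  1·M_0 + 4·M_1 + 1·M_2 = 6(Δ_1 - Δ_0) = 90
Clamped end conditions give two more equations: 2h_0·M_0 + h_0·M_1 = 6(Δ_0 - s'(-1)) = -102 and h_1·M_1 + 2h_1·M_2 = 6(s'(1) - Δ_1) = -6.
Solving the tridiagonal system: M_0 = -75, M_1 = 48, M_2 = -27.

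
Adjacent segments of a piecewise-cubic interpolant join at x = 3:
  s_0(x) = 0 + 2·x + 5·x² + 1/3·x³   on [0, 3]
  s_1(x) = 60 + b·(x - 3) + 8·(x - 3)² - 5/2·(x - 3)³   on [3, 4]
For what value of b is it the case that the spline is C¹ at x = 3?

s_0'(x) = 2 + 10·x + 1·x², so s_0'(3) = 41. On the right, s_1'(3) = b, so b = 41.

41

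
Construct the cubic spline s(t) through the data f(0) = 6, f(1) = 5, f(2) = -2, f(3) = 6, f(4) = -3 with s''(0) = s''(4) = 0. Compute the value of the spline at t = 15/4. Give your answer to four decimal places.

Let σ_i = s''(x_i). Step sizes h_i = 1, 1, 1, 1; slopes of the chords Δ_i = (y_(i+1) - y_i)/h_i = -1, -7, 8, -9.
  1·σ_0 + 4·σ_1 + 1·σ_2 = 6(Δ_1 - Δ_0) = -36
  1·σ_1 + 4·σ_2 + 1·σ_3 = 6(Δ_2 - Δ_1) = 90
  1·σ_2 + 4·σ_3 + 1·σ_4 = 6(Δ_3 - Δ_2) = -102
Natural end conditions: σ_0 = σ_4 = 0.
Forward elimination and back-substitution give σ_0 = 0, σ_1 = -501/28, σ_2 = 249/7, σ_3 = -963/28, σ_4 = 0.
On [3, 4], s(t) = 6 + 69/28·(t - 3) - 963/56·(t - 3)² + 321/56·(t - 3)³.
With (t - 3) = 3/4: s(15/4) = 2127/3584.

0.5935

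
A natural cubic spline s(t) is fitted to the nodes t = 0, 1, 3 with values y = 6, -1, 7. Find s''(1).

11

Write M_i for s''(x_i). With h_i = 1, 2 and divided differences Δ_i = -7, 4, the continuity of s' gives the tridiagonal system
  1·M_0 + 6·M_1 + 2·M_2 = 6(Δ_1 - Δ_0) = 66
Natural end conditions: M_0 = M_2 = 0.
Solving the tridiagonal system: M_0 = 0, M_1 = 11, M_2 = 0.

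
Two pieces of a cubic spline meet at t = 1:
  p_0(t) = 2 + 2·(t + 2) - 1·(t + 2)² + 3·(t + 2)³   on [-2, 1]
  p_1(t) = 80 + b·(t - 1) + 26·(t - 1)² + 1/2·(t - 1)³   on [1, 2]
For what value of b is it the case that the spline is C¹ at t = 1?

77

p_0'(t) = 2 - 2·(t + 2) + 9·(t + 2)², so p_0'(1) = 77. On the right, p_1'(1) = b, so b = 77.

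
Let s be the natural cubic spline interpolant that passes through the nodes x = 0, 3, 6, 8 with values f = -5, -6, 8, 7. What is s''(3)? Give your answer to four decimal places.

3.5405

Write M_i for s''(x_i). With h_i = 3, 3, 2 and divided differences Δ_i = -1/3, 14/3, -1/2, the continuity of s' gives the tridiagonal system
  3·M_0 + 12·M_1 + 3·M_2 = 6(Δ_1 - Δ_0) = 30
  3·M_1 + 10·M_2 + 2·M_3 = 6(Δ_2 - Δ_1) = -31
Natural end conditions: M_0 = M_3 = 0.
Forward elimination and back-substitution give M_0 = 0, M_1 = 131/37, M_2 = -154/37, M_3 = 0.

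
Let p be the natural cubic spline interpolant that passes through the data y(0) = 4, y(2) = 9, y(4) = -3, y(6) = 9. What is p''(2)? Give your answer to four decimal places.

-9.2000

Let M_i = p''(x_i). Step sizes h_i = 2, 2, 2; slopes of the chords Δ_i = (y_(i+1) - y_i)/h_i = 5/2, -6, 6.
  2·M_0 + 8·M_1 + 2·M_2 = 6(Δ_1 - Δ_0) = -51
  2·M_1 + 8·M_2 + 2·M_3 = 6(Δ_2 - Δ_1) = 72
Natural end conditions: M_0 = M_3 = 0.
Forward elimination and back-substitution give M_0 = 0, M_1 = -46/5, M_2 = 113/10, M_3 = 0.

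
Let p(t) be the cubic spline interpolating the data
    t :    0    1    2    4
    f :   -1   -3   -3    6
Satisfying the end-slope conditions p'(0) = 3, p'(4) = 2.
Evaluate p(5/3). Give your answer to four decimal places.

With M_i denoting the second derivative at x_i, h_i = 1, 1, 2, and Δ_i = (y_(i+1) − y_i)/h_i = -2, 0, 9/2:
  1·M_0 + 4·M_1 + 1·M_2 = 6(Δ_1 - Δ_0) = 12
  1·M_1 + 6·M_2 + 2·M_3 = 6(Δ_2 - Δ_1) = 27
Clamped end conditions give two more equations: 2h_0·M_0 + h_0·M_1 = 6(Δ_0 - p'(0)) = -30 and h_2·M_2 + 2h_2·M_3 = 6(p'(4) - Δ_2) = -15.
Hence M_0 = -397/22, M_1 = 67/11, M_2 = 125/22, M_3 = -145/22.
On [1, 2], p(t) = -3 - 131/44·(t - 1) + 67/22·(t - 1)² - 3/44·(t - 1)³.
With (t - 1) = 2/3: p(5/3) = -241/66.

-3.6515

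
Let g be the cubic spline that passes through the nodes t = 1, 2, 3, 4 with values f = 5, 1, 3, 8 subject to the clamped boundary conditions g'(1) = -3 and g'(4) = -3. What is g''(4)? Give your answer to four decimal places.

Put M_i = g'' at the i-th knot. Here h = (1, 1, 1) and Δ = (-4, 2, 5), so the interior equations h_(i-1)·M_(i-1) + 2(h_(i-1)+h_i)·M_i + h_i·M_(i+1) = 6(Δ_i − Δ_(i-1)) read
  1·M_0 + 4·M_1 + 1·M_2 = 6(Δ_1 - Δ_0) = 36
  1·M_1 + 4·M_2 + 1·M_3 = 6(Δ_2 - Δ_1) = 18
Clamped end conditions give two more equations: 2h_0·M_0 + h_0·M_1 = 6(Δ_0 - g'(1)) = -6 and h_2·M_2 + 2h_2·M_3 = 6(g'(4) - Δ_2) = -48.
Forward elimination and back-substitution give M_0 = -36/5, M_1 = 42/5, M_2 = 48/5, M_3 = -144/5.

-28.8000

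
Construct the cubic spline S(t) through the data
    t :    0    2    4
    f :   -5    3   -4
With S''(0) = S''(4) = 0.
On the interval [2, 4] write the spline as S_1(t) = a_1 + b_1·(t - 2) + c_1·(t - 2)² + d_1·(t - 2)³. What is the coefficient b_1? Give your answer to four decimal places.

Put m_i = S'' at the i-th knot. Here h = (2, 2) and Δ = (4, -7/2), so the interior equations h_(i-1)·m_(i-1) + 2(h_(i-1)+h_i)·m_i + h_i·m_(i+1) = 6(Δ_i − Δ_(i-1)) read
  2·m_0 + 8·m_1 + 2·m_2 = 6(Δ_1 - Δ_0) = -45
Natural end conditions: m_0 = m_2 = 0.
Forward elimination and back-substitution give m_0 = 0, m_1 = -45/8, m_2 = 0.
On [2, 4], with S_1(t) = a_1 + b_1·(t - 2) + c_1·(t - 2)² + d_1·(t - 2)³: c_1 = m_1/2 = -45/16, d_1 = (m_2 - m_1)/(6h_1) = 15/32, b_1 = Δ_1 - h_1(2m_1 + m_2)/6 = 1/4.

0.2500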